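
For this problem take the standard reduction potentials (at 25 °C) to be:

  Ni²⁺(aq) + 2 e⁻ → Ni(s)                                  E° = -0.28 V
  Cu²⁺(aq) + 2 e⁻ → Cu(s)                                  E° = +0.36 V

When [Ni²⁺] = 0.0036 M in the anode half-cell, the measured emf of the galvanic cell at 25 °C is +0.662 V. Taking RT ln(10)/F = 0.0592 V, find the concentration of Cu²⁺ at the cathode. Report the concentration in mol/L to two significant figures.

Cu²⁺/Cu is the cathode, Ni²⁺/Ni the anode: E°cell = +0.64 V, n = 2.
Overall reaction: Cu²⁺(aq) + Ni(s) → Cu(s) + Ni²⁺(aq); Q = [Ni²⁺]^1/[Cu²⁺]^1.
From E = E° − (0.0592/n) log Q: log Q = (E° − E)·n/0.0592 = (+0.64 − (+0.662))·2/0.0592 = -0.7432.
So 1·log[Cu²⁺] = 1·log(0.0036) − log Q = -2.4437 − (-0.7432) = -1.7005; [Cu²⁺] = 10^(-1.7005) ≈ 0.020 M.

0.020 M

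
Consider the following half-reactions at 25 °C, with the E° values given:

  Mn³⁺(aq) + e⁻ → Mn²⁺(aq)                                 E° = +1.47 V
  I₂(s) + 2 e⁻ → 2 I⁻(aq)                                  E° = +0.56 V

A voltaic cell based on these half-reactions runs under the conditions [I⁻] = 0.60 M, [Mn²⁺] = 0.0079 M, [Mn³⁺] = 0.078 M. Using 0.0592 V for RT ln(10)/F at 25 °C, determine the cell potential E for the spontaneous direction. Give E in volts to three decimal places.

+0.956 V

Mn³⁺/Mn²⁺ is the cathode (higher E°), I₂/I⁻ the anode: E°cell = +1.47 − (+0.56) = +0.91 V, n = 2.
Overall: 2 Mn³⁺(aq) + 2 I⁻(aq) → 2 Mn²⁺(aq) + I₂(s)
Q = [Mn²⁺]^2 / ([Mn³⁺]^2·[I⁻]^2); log Q = -1.545.
E = E° − (0.0592/n) log Q = +0.91 − (0.0592/2)(-1.545) = +0.956 V.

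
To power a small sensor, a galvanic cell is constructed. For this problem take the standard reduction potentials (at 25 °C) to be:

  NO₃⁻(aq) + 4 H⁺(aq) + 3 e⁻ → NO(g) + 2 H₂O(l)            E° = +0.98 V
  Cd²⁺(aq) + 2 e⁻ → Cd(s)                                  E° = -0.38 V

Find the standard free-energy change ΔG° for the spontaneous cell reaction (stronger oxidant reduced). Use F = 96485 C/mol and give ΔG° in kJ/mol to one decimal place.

-787.3 kJ/mol

NO₃⁻/NO (E° = +0.98 V) is the cathode; Cd²⁺/Cd (E° = -0.38 V) is the anode, so E°cell = +1.36 V.
Balancing electrons gives n = 6 (lcm of 3 and 2).
ΔG° = −nFE° = −(6)(96485)(+1.36) = -787,318 J = -787.3 kJ/mol.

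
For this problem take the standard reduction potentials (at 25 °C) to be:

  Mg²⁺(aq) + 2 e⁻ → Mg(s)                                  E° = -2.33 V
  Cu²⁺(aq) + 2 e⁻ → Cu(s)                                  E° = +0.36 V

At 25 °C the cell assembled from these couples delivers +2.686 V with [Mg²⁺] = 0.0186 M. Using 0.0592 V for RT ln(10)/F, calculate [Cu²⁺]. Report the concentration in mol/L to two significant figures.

Cu²⁺/Cu is the cathode, Mg²⁺/Mg the anode: E°cell = +2.69 V, n = 2.
Overall reaction: Cu²⁺(aq) + Mg(s) → Cu(s) + Mg²⁺(aq); Q = [Mg²⁺]^1/[Cu²⁺]^1.
From E = E° − (0.0592/n) log Q: log Q = (E° − E)·n/0.0592 = (+2.69 − (+2.686))·2/0.0592 = 0.1351.
So 1·log[Cu²⁺] = 1·log(0.0186) − log Q = -1.7305 − (0.1351) = -1.8656; [Cu²⁺] = 10^(-1.8656) ≈ 0.014 M.

0.014 M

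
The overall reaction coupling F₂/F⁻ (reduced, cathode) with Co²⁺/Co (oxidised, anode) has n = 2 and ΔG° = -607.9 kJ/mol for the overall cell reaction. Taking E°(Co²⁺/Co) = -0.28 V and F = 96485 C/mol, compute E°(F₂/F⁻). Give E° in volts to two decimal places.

E°cell = −ΔG°/(nF) = −(-607.9×10³)/((2)(96485)) = +3.150 V.
Since F₂/F⁻ is the cathode and Co²⁺/Co the anode, E°cell = E°(F₂/F⁻) − E°(Co²⁺/Co).
So E°(F₂/F⁻) = E°cell + E°(Co²⁺/Co) = +3.150 + (-0.28) = +2.87 V.

+2.87 V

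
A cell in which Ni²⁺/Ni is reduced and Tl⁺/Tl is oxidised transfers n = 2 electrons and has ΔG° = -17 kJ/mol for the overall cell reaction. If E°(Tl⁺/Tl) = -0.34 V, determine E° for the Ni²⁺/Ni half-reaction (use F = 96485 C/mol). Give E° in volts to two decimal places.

E°cell = −ΔG°/(nF) = −(-17×10³)/((2)(96485)) = +0.088 V.
Since Ni²⁺/Ni is the cathode and Tl⁺/Tl the anode, E°cell = E°(Ni²⁺/Ni) − E°(Tl⁺/Tl).
So E°(Ni²⁺/Ni) = E°cell + E°(Tl⁺/Tl) = +0.088 + (-0.34) = -0.25 V.

-0.25 V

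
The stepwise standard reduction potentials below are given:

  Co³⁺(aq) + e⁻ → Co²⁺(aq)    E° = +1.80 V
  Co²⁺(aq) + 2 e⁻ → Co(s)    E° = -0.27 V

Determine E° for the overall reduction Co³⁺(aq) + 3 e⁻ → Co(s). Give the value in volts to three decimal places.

Standard free energies of sequential steps add: ΔG°₃ = ΔG°₁ + ΔG°₂, so n₃E°₃ = n₁E°₁ + n₂E°₂.
E°₃ = (1×+1.80 + 2×-0.27) / 3 = (+1.260) / 3 = +0.420 V.

+0.420 V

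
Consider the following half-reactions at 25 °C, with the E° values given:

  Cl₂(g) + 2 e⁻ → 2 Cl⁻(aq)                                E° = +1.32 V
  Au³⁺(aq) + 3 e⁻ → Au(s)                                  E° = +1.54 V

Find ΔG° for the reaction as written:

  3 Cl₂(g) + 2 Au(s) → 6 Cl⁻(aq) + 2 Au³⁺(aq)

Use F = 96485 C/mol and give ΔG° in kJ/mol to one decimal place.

+127.4 kJ/mol

As written, Cl₂/Cl⁻ is reduced (cathode) and Au³⁺/Au is oxidised (anode), so E°cell = (+1.32) − (+1.54) = -0.22 V.
Balancing electrons gives n = 6.
ΔG° = −nFE° = −(6)(96485)(-0.22) = 127,360 J = +127.4 kJ/mol.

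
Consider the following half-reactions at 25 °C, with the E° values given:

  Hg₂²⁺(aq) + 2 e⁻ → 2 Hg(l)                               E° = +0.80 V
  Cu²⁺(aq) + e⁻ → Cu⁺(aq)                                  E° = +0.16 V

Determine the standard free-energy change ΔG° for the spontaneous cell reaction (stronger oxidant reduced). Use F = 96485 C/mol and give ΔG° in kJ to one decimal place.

-123.5 kJ

Hg₂²⁺/Hg (E° = +0.80 V) is the cathode; Cu²⁺/Cu⁺ (E° = +0.16 V) is the anode, so E°cell = +0.64 V.
Balancing electrons gives n = 2 (lcm of 2 and 1).
ΔG° = −nFE° = −(2)(96485)(+0.64) = -123,501 J = -123.5 kJ.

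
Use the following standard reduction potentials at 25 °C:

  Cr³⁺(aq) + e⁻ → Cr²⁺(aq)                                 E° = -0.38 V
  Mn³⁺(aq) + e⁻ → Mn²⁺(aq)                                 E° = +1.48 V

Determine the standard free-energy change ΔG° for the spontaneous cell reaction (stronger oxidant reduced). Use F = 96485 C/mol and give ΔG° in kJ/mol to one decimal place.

Mn³⁺/Mn²⁺ (E° = +1.48 V) is the cathode; Cr³⁺/Cr²⁺ (E° = -0.38 V) is the anode, so E°cell = +1.86 V.
Balancing electrons gives n = 1 (lcm of 1 and 1).
ΔG° = −nFE° = −(1)(96485)(+1.86) = -179,462 J = -179.5 kJ/mol.

-179.5 kJ/mol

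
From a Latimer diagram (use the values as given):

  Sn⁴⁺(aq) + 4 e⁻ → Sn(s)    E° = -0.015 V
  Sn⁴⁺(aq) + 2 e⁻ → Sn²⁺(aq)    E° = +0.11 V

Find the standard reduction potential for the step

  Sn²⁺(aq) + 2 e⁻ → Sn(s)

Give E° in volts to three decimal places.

Sequential free energies add, so n₃E°₃ = n₁E°₁ + n₂E°₂.
With n₃ = 4, and the known step contributing 2×(+0.11) V, the unknown satisfies 2·E° = 4×(-0.015) − 2×(+0.11) = -0.280.
E° = -0.280 / 2 = -0.140 V.

-0.140 V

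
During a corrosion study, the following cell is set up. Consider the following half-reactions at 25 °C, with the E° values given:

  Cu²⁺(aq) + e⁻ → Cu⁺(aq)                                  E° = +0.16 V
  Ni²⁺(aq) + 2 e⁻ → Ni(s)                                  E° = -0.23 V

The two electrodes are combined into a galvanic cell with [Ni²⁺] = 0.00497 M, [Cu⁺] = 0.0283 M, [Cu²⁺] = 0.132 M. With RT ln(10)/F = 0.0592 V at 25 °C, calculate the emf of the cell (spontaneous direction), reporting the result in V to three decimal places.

Cu²⁺/Cu⁺ is the cathode (higher E°), Ni²⁺/Ni the anode: E°cell = +0.16 − (-0.23) = +0.39 V, n = 2.
Overall: 2 Cu²⁺(aq) + Ni(s) → 2 Cu⁺(aq) + Ni²⁺(aq)
Q = [Cu⁺]^2·[Ni²⁺] / ([Cu²⁺]^2); log Q = -3.641.
E = E° − (0.0592/n) log Q = +0.39 − (0.0592/2)(-3.641) = +0.498 V.

+0.498 V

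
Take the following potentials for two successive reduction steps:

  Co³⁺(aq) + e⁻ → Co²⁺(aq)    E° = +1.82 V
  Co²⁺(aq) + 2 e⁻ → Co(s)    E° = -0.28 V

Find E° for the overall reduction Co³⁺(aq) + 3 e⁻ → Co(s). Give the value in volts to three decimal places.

Standard free energies of sequential steps add: ΔG°₃ = ΔG°₁ + ΔG°₂, so n₃E°₃ = n₁E°₁ + n₂E°₂.
E°₃ = (1×+1.82 + 2×-0.28) / 3 = (+1.260) / 3 = +0.420 V.
Simply averaging or adding the two E° values would be wrong; the electron-weighted sum is required.

+0.420 V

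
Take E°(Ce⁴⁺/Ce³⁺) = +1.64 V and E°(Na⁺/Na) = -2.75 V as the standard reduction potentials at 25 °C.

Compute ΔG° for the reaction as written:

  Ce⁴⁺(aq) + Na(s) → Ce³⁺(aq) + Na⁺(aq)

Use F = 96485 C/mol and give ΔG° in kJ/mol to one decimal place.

-423.6 kJ/mol

As written, Ce⁴⁺/Ce³⁺ is reduced (cathode) and Na⁺/Na is oxidised (anode), so E°cell = (+1.64) − (-2.75) = +4.39 V.
Balancing electrons gives n = 1.
ΔG° = −nFE° = −(1)(96485)(+4.39) = -423,569 J = -423.6 kJ/mol.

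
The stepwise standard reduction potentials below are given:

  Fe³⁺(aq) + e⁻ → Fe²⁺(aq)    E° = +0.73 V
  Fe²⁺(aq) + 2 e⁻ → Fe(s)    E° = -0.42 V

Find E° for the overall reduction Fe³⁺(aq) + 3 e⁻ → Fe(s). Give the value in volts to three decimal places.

-0.037 V

Since ΔG° = −nFE° is additive over sequential reductions, n₃E°₃ = n₁E°₁ + n₂E°₂.
E°₃ = (1×+0.73 + 2×-0.42) / 3 = (-0.110) / 3 = -0.037 V.
Simply averaging or adding the two E° values would be wrong; the electron-weighted sum is required.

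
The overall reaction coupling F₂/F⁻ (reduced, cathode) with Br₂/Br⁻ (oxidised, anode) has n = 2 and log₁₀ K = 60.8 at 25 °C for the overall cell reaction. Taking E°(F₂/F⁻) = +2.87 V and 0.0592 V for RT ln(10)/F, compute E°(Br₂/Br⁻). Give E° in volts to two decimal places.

+1.07 V

E°cell = (0.0592/n)·log K = (0.0592/2)(60.8) = +1.800 V.
Since F₂/F⁻ is the cathode and Br₂/Br⁻ the anode, E°cell = E°(F₂/F⁻) − E°(Br₂/Br⁻).
So E°(Br₂/Br⁻) = E°(F₂/F⁻) − E°cell = (+2.87) − (+1.800) = +1.07 V.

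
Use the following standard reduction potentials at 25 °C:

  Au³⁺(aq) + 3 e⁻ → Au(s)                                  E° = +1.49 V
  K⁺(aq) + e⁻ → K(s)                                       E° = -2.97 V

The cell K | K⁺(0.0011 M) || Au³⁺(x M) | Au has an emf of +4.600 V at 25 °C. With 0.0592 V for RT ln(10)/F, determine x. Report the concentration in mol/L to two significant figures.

Au³⁺/Au is the cathode, K⁺/K the anode: E°cell = +4.46 V, n = 3.
Overall reaction: Au³⁺(aq) + 3 K(s) → Au(s) + 3 K⁺(aq); Q = [K⁺]^3/[Au³⁺]^1.
From E = E° − (0.0592/n) log Q: log Q = (E° − E)·n/0.0592 = (+4.46 − (+4.600))·3/0.0592 = -7.0946.
So 1·log[Au³⁺] = 3·log(0.0011) − log Q = -8.8758 − (-7.0946) = -1.7812; [Au³⁺] = 10^(-1.7812) ≈ 0.017 M.

0.017 M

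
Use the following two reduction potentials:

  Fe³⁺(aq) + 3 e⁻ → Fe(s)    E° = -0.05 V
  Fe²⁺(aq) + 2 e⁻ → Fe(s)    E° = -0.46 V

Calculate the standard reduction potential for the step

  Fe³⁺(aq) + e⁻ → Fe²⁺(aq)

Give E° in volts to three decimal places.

Sequential free energies add, so n₃E°₃ = n₁E°₁ + n₂E°₂.
With n₃ = 3, and the known step contributing 2×(-0.46) V, the unknown satisfies 1·E° = 3×(-0.05) − 2×(-0.46) = +0.770.
E° = +0.770 / 1 = +0.770 V.

+0.770 V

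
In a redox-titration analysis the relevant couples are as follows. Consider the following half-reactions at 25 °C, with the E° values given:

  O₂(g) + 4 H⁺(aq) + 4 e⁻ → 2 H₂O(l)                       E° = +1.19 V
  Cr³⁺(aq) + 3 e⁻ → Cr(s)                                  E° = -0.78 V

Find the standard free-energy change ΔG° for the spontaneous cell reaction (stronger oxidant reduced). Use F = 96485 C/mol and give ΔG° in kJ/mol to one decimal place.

O₂/H₂O (E° = +1.19 V) is the cathode; Cr³⁺/Cr (E° = -0.78 V) is the anode, so E°cell = +1.97 V.
Balancing electrons gives n = 12 (lcm of 4 and 3).
ΔG° = −nFE° = −(12)(96485)(+1.97) = -2,280,905 J = -2280.9 kJ/mol.

-2280.9 kJ/mol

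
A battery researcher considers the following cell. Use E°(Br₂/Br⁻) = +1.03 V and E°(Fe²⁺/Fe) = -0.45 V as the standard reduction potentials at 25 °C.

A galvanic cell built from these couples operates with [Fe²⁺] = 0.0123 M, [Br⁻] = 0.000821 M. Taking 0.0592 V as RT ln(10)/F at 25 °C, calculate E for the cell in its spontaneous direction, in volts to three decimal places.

Br₂/Br⁻ is the cathode (higher E°), Fe²⁺/Fe the anode: E°cell = +1.03 − (-0.45) = +1.48 V, n = 2.
Overall: Br₂(l) + Fe(s) → 2 Br⁻(aq) + Fe²⁺(aq)
Q = [Br⁻]^2·[Fe²⁺]; log Q = -8.081.
E = E° − (0.0592/n) log Q = +1.48 − (0.0592/2)(-8.081) = +1.719 V.

+1.719 V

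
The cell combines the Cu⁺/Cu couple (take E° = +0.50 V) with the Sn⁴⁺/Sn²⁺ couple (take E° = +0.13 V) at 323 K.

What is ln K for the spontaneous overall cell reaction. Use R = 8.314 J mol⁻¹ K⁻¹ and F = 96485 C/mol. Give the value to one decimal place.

Cathode: Cu⁺/Cu; anode: Sn⁴⁺/Sn²⁺. E°cell = (+0.50) − (+0.13) = +0.37 V, with n = 2.
ΔG° = −nFE° = −RT ln K, so ln K = nFE°/(RT) = (2)(96485)(+0.37) / ((8.314)(323)) = 26.588.

26.6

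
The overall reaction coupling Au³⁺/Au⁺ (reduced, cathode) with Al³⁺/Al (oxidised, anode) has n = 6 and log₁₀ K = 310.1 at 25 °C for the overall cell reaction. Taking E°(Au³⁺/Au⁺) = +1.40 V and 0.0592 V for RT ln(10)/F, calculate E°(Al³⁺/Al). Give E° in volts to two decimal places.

-1.66 V

E°cell = (0.0592/n)·log K = (0.0592/6)(310.1) = +3.060 V.
Since Au³⁺/Au⁺ is the cathode and Al³⁺/Al the anode, E°cell = E°(Au³⁺/Au⁺) − E°(Al³⁺/Al).
So E°(Al³⁺/Al) = E°(Au³⁺/Au⁺) − E°cell = (+1.40) − (+3.060) = -1.66 V.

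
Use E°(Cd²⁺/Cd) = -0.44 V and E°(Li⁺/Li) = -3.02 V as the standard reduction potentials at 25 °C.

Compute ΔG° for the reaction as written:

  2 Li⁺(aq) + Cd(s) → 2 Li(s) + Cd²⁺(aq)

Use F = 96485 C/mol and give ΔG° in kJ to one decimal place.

+497.9 kJ

As written, Li⁺/Li is reduced (cathode) and Cd²⁺/Cd is oxidised (anode), so E°cell = (-3.02) − (-0.44) = -2.58 V.
Balancing electrons gives n = 2.
ΔG° = −nFE° = −(2)(96485)(-2.58) = 497,863 J = +497.9 kJ.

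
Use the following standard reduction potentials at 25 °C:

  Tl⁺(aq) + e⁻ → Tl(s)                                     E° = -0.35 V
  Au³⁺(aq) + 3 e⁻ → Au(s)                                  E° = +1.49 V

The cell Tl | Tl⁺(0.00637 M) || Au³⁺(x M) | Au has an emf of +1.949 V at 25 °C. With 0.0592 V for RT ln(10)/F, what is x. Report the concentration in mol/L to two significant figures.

0.086 M

Au³⁺/Au is the cathode, Tl⁺/Tl the anode: E°cell = +1.84 V, n = 3.
Overall reaction: Au³⁺(aq) + 3 Tl(s) → Au(s) + 3 Tl⁺(aq); Q = [Tl⁺]^3/[Au³⁺]^1.
From E = E° − (0.0592/n) log Q: log Q = (E° − E)·n/0.0592 = (+1.84 − (+1.949))·3/0.0592 = -5.5236.
So 1·log[Au³⁺] = 3·log(0.00637) − log Q = -6.5876 − (-5.5236) = -1.0640; [Au³⁺] = 10^(-1.0640) ≈ 0.086 M.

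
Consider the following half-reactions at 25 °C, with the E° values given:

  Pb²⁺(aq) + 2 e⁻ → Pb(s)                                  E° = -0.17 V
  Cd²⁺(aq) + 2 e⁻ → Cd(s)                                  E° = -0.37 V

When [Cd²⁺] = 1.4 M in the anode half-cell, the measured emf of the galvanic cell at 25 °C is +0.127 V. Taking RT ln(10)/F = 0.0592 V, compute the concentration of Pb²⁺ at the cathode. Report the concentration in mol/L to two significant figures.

Pb²⁺/Pb is the cathode, Cd²⁺/Cd the anode: E°cell = +0.20 V, n = 2.
Overall reaction: Pb²⁺(aq) + Cd(s) → Pb(s) + Cd²⁺(aq); Q = [Cd²⁺]^1/[Pb²⁺]^1.
From E = E° − (0.0592/n) log Q: log Q = (E° − E)·n/0.0592 = (+0.20 − (+0.127))·2/0.0592 = 2.4662.
So 1·log[Pb²⁺] = 1·log(1.4) − log Q = 0.1461 − (2.4662) = -2.3201; [Pb²⁺] = 10^(-2.3201) ≈ 0.0048 M.

0.0048 M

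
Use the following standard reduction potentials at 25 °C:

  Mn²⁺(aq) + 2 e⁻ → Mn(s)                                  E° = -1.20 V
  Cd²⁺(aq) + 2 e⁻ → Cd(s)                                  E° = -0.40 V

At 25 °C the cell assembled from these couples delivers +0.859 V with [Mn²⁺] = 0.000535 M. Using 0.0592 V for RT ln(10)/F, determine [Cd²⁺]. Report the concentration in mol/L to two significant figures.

Cd²⁺/Cd is the cathode, Mn²⁺/Mn the anode: E°cell = +0.80 V, n = 2.
Overall reaction: Cd²⁺(aq) + Mn(s) → Cd(s) + Mn²⁺(aq); Q = [Mn²⁺]^1/[Cd²⁺]^1.
From E = E° − (0.0592/n) log Q: log Q = (E° − E)·n/0.0592 = (+0.80 − (+0.859))·2/0.0592 = -1.9932.
So 1·log[Cd²⁺] = 1·log(0.000535) − log Q = -3.2716 − (-1.9932) = -1.2784; [Cd²⁺] = 10^(-1.2784) ≈ 0.053 M.

0.053 M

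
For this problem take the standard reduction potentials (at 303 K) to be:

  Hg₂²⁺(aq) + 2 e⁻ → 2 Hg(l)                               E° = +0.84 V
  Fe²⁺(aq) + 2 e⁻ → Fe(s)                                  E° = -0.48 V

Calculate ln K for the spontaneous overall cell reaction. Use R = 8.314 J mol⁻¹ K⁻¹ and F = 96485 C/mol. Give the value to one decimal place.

101.1

Cathode: Hg₂²⁺/Hg; anode: Fe²⁺/Fe. E°cell = (+0.84) − (-0.48) = +1.32 V, with n = 2.
ΔG° = −nFE° = −RT ln K, so ln K = nFE°/(RT) = (2)(96485)(+1.32) / ((8.314)(303)) = 101.114.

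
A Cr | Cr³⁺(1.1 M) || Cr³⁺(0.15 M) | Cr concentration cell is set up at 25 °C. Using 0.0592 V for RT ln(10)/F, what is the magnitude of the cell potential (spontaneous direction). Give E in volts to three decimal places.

For a concentration cell E°cell = 0. The 1.1 M side is the cathode (reduction is favoured where [Cr³⁺] is higher).
With n = 3, E = −(0.0592/3) log([Cr³⁺]ₐₙ/[Cr³⁺]꜀ₐₜ) = −(0.0592/3) log(0.15/1.1) = −(0.0592/3)(-0.865) = +0.017 V.

+0.017 V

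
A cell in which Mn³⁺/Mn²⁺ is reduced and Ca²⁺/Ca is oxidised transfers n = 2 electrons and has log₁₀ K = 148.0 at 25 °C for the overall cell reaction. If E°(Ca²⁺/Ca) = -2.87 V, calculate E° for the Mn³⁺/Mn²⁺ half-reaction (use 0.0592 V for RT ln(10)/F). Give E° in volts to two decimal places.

+1.51 V

E°cell = (0.0592/n)·log K = (0.0592/2)(148.0) = +4.381 V.
Since Mn³⁺/Mn²⁺ is the cathode and Ca²⁺/Ca the anode, E°cell = E°(Mn³⁺/Mn²⁺) − E°(Ca²⁺/Ca).
So E°(Mn³⁺/Mn²⁺) = E°cell + E°(Ca²⁺/Ca) = +4.381 + (-2.87) = +1.51 V.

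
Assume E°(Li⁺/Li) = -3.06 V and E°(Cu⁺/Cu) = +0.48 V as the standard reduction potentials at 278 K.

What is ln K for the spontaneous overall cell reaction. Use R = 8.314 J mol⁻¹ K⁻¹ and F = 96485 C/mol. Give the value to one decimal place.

Cathode: Cu⁺/Cu; anode: Li⁺/Li. E°cell = (+0.48) − (-3.06) = +3.54 V, with n = 1.
ΔG° = −nFE° = −RT ln K, so ln K = nFE°/(RT) = (1)(96485)(+3.54) / ((8.314)(278)) = 147.777.

147.8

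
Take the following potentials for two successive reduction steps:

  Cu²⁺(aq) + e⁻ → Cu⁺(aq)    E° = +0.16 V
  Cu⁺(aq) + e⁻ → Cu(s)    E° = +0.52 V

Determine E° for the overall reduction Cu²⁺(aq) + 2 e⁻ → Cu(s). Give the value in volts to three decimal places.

Standard free energies of sequential steps add: ΔG°₃ = ΔG°₁ + ΔG°₂, so n₃E°₃ = n₁E°₁ + n₂E°₂.
E°₃ = (1×+0.16 + 1×+0.52) / 2 = (+0.680) / 2 = +0.340 V.

+0.340 V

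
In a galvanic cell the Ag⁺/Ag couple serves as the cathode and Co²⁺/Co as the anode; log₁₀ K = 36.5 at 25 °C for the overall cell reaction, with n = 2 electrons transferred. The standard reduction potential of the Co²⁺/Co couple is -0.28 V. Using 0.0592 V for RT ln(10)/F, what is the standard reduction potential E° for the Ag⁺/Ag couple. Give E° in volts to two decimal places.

E°cell = (0.0592/n)·log K = (0.0592/2)(36.5) = +1.080 V.
Since Ag⁺/Ag is the cathode and Co²⁺/Co the anode, E°cell = E°(Ag⁺/Ag) − E°(Co²⁺/Co).
So E°(Ag⁺/Ag) = E°cell + E°(Co²⁺/Co) = +1.080 + (-0.28) = +0.80 V.

+0.80 V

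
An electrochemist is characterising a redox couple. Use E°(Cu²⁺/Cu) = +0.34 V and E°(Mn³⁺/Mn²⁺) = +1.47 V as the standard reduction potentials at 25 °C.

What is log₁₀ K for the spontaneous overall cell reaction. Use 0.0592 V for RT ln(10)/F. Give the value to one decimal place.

38.2

Cathode: Mn³⁺/Mn²⁺; anode: Cu²⁺/Cu. E°cell = +1.13 V, n = 2.
log K = nE°cell / 0.0592 = (2)(+1.13) / 0.0592 = 38.2.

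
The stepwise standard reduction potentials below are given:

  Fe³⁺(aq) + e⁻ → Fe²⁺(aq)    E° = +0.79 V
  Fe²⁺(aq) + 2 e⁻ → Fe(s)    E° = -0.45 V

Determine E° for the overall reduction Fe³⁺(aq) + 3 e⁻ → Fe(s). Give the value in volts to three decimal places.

-0.037 V

Adding the free-energy changes (−nFE°) of the two steps gives −n₃FE°₃ = −n₁FE°₁ − n₂FE°₂.
E°₃ = (1×+0.79 + 2×-0.45) / 3 = (-0.110) / 3 = -0.037 V.
E° values themselves are not directly additive — weighting by electron count is essential.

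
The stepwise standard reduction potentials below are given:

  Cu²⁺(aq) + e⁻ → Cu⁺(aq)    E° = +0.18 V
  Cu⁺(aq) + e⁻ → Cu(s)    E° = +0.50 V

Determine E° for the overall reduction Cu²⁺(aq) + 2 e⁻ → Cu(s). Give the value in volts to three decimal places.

+0.340 V

Standard free energies of sequential steps add: ΔG°₃ = ΔG°₁ + ΔG°₂, so n₃E°₃ = n₁E°₁ + n₂E°₂.
E°₃ = (1×+0.18 + 1×+0.50) / 2 = (+0.680) / 2 = +0.340 V.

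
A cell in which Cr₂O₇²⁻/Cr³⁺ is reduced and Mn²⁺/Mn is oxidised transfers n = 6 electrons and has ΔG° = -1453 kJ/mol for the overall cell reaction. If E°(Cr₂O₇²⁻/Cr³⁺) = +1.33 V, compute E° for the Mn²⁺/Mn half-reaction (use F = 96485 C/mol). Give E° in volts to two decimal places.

E°cell = −ΔG°/(nF) = −(-1453×10³)/((6)(96485)) = +2.510 V.
Since Cr₂O₇²⁻/Cr³⁺ is the cathode and Mn²⁺/Mn the anode, E°cell = E°(Cr₂O₇²⁻/Cr³⁺) − E°(Mn²⁺/Mn).
So E°(Mn²⁺/Mn) = E°(Cr₂O₇²⁻/Cr³⁺) − E°cell = (+1.33) − (+2.510) = -1.18 V.

-1.18 V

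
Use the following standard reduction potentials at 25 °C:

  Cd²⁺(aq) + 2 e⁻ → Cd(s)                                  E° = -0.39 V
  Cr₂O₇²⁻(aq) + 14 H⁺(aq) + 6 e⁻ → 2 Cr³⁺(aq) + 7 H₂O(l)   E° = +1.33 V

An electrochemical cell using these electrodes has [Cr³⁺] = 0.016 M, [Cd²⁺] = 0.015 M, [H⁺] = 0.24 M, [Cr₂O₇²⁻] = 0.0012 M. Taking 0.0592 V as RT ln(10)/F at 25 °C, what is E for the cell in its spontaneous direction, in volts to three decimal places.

+1.695 V

Cr₂O₇²⁻/Cr³⁺ is the cathode (higher E°), Cd²⁺/Cd the anode: E°cell = +1.33 − (-0.39) = +1.72 V, n = 6.
Overall: Cr₂O₇²⁻(aq) + 14 H⁺(aq) + 3 Cd(s) → 2 Cr³⁺(aq) + 7 H₂O(l) + 3 Cd²⁺(aq)
Q = [Cr³⁺]^2·[Cd²⁺]^3 / ([Cr₂O₇²⁻]·[H⁺]^14); log Q = 2.534.
E = E° − (0.0592/n) log Q = +1.72 − (0.0592/6)(2.534) = +1.695 V.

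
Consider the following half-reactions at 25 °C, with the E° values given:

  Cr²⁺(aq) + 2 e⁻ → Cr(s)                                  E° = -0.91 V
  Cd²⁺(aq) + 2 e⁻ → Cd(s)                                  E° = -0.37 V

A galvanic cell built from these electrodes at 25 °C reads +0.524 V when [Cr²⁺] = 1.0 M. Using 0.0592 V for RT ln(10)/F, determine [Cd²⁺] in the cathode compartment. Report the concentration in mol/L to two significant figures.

0.29 M

Cd²⁺/Cd is the cathode, Cr²⁺/Cr the anode: E°cell = +0.54 V, n = 2.
Overall reaction: Cd²⁺(aq) + Cr(s) → Cd(s) + Cr²⁺(aq); Q = [Cr²⁺]^1/[Cd²⁺]^1.
From E = E° − (0.0592/n) log Q: log Q = (E° − E)·n/0.0592 = (+0.54 − (+0.524))·2/0.0592 = 0.5405.
So 1·log[Cd²⁺] = 1·log(1) − log Q = 0.0000 − (0.5405) = -0.5405; [Cd²⁺] = 10^(-0.5405) ≈ 0.29 M.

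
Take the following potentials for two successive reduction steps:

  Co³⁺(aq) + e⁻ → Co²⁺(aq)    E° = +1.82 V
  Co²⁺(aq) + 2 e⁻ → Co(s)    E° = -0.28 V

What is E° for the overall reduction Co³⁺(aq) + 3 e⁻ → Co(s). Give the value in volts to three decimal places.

+0.420 V

Standard free energies of sequential steps add: ΔG°₃ = ΔG°₁ + ΔG°₂, so n₃E°₃ = n₁E°₁ + n₂E°₂.
E°₃ = (1×+1.82 + 2×-0.28) / 3 = (+1.260) / 3 = +0.420 V.
E° values themselves are not directly additive — weighting by electron count is essential.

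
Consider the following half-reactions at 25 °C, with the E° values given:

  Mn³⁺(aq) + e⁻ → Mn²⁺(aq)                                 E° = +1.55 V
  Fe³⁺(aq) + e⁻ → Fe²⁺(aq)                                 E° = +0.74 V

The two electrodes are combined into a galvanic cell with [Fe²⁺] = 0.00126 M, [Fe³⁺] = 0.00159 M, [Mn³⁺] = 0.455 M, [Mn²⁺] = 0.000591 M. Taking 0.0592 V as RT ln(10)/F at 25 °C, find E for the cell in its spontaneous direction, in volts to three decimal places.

Mn³⁺/Mn²⁺ is the cathode (higher E°), Fe³⁺/Fe²⁺ the anode: E°cell = +1.55 − (+0.74) = +0.81 V, n = 1.
Overall: Mn³⁺(aq) + Fe²⁺(aq) → Mn²⁺(aq) + Fe³⁺(aq)
Q = [Mn²⁺]·[Fe³⁺] / ([Mn³⁺]·[Fe²⁺]); log Q = -2.785.
E = E° − (0.0592/n) log Q = +0.81 − (0.0592/1)(-2.785) = +0.975 V.

+0.975 V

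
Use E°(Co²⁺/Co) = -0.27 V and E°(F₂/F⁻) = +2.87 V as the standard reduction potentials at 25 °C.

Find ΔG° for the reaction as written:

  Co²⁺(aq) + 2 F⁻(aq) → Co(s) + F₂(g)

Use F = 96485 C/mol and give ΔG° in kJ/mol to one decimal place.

As written, Co²⁺/Co is reduced (cathode) and F₂/F⁻ is oxidised (anode), so E°cell = (-0.27) − (+2.87) = -3.14 V.
Balancing electrons gives n = 2.
ΔG° = −nFE° = −(2)(96485)(-3.14) = 605,926 J = +605.9 kJ/mol.

+605.9 kJ/mol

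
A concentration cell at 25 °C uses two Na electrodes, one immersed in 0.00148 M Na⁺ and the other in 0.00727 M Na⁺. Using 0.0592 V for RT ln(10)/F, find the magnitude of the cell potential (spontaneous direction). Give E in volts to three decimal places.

For a concentration cell E°cell = 0. The 0.00727 M side is the cathode (reduction is favoured where [Na⁺] is higher).
With n = 1, E = −(0.0592/1) log([Na⁺]ₐₙ/[Na⁺]꜀ₐₜ) = −(0.0592/1) log(0.00148/0.00727) = −(0.0592/1)(-0.691) = +0.041 V.

+0.041 V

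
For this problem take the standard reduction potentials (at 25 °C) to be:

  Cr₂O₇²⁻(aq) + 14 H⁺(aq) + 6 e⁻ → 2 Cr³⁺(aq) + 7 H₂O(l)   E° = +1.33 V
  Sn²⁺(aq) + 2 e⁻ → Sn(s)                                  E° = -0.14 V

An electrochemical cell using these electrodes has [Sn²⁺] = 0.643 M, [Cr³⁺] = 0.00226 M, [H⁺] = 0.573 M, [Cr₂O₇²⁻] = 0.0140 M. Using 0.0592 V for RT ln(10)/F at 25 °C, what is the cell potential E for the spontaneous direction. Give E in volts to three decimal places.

Cr₂O₇²⁻/Cr³⁺ is the cathode (higher E°), Sn²⁺/Sn the anode: E°cell = +1.33 − (-0.14) = +1.47 V, n = 6.
Overall: Cr₂O₇²⁻(aq) + 14 H⁺(aq) + 3 Sn(s) → 2 Cr³⁺(aq) + 7 H₂O(l) + 3 Sn²⁺(aq)
Q = [Cr³⁺]^2·[Sn²⁺]^3 / ([Cr₂O₇²⁻]·[H⁺]^14); log Q = -0.627.
E = E° − (0.0592/n) log Q = +1.47 − (0.0592/6)(-0.627) = +1.476 V.

+1.476 V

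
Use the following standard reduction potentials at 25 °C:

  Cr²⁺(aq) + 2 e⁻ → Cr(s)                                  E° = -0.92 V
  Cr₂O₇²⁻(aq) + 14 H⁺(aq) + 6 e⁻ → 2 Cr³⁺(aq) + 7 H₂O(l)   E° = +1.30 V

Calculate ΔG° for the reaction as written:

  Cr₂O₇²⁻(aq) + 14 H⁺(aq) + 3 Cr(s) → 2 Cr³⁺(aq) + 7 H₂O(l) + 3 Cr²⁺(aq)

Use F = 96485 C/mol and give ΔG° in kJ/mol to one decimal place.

-1285.2 kJ/mol

As written, Cr₂O₇²⁻/Cr³⁺ is reduced (cathode) and Cr²⁺/Cr is oxidised (anode), so E°cell = (+1.30) − (-0.92) = +2.22 V.
Balancing electrons gives n = 6.
ΔG° = −nFE° = −(6)(96485)(+2.22) = -1,285,180 J = -1285.2 kJ/mol.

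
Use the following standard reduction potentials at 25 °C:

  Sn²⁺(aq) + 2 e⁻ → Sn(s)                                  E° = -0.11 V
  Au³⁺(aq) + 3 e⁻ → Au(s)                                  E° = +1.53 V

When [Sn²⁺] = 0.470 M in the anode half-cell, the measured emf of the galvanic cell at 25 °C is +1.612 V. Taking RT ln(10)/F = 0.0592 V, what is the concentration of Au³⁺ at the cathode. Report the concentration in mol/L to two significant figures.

0.012 M

Au³⁺/Au is the cathode, Sn²⁺/Sn the anode: E°cell = +1.64 V, n = 6.
Overall reaction: 2 Au³⁺(aq) + 3 Sn(s) → 2 Au(s) + 3 Sn²⁺(aq); Q = [Sn²⁺]^3/[Au³⁺]^2.
From E = E° − (0.0592/n) log Q: log Q = (E° − E)·n/0.0592 = (+1.64 − (+1.612))·6/0.0592 = 2.8378.
So 2·log[Au³⁺] = 3·log(0.47) − log Q = -0.9837 − (2.8378) = -3.8215; log[Au³⁺] = -3.8215 / 2 = -1.9107; [Au³⁺] = 10^(-1.9107) ≈ 0.012 M.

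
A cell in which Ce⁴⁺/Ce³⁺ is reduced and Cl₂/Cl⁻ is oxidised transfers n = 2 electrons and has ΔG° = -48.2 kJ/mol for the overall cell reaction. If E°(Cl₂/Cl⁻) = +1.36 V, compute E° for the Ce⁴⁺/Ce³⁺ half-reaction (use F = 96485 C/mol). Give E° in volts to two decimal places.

E°cell = −ΔG°/(nF) = −(-48.2×10³)/((2)(96485)) = +0.250 V.
Since Ce⁴⁺/Ce³⁺ is the cathode and Cl₂/Cl⁻ the anode, E°cell = E°(Ce⁴⁺/Ce³⁺) − E°(Cl₂/Cl⁻).
So E°(Ce⁴⁺/Ce³⁺) = E°cell + E°(Cl₂/Cl⁻) = +0.250 + (+1.36) = +1.61 V.

+1.61 V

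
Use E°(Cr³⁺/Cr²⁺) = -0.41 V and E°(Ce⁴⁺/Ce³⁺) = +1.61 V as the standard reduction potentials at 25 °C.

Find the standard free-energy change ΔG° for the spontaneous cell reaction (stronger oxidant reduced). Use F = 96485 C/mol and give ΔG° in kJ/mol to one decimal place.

-194.9 kJ/mol

Ce⁴⁺/Ce³⁺ (E° = +1.61 V) is the cathode; Cr³⁺/Cr²⁺ (E° = -0.41 V) is the anode, so E°cell = +2.02 V.
Balancing electrons gives n = 1 (lcm of 1 and 1).
ΔG° = −nFE° = −(1)(96485)(+2.02) = -194,900 J = -194.9 kJ/mol.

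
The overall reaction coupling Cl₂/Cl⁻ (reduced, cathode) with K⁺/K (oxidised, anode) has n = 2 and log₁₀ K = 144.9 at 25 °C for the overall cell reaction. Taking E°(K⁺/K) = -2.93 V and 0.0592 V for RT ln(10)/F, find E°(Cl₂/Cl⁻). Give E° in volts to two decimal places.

+1.36 V

E°cell = (0.0592/n)·log K = (0.0592/2)(144.9) = +4.289 V.
Since Cl₂/Cl⁻ is the cathode and K⁺/K the anode, E°cell = E°(Cl₂/Cl⁻) − E°(K⁺/K).
So E°(Cl₂/Cl⁻) = E°cell + E°(K⁺/K) = +4.289 + (-2.93) = +1.36 V.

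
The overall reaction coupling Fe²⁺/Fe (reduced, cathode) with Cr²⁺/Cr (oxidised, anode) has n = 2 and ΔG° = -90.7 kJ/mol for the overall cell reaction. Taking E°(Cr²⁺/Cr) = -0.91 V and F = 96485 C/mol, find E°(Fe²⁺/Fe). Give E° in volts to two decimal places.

E°cell = −ΔG°/(nF) = −(-90.7×10³)/((2)(96485)) = +0.470 V.
Since Fe²⁺/Fe is the cathode and Cr²⁺/Cr the anode, E°cell = E°(Fe²⁺/Fe) − E°(Cr²⁺/Cr).
So E°(Fe²⁺/Fe) = E°cell + E°(Cr²⁺/Cr) = +0.470 + (-0.91) = -0.44 V.

-0.44 V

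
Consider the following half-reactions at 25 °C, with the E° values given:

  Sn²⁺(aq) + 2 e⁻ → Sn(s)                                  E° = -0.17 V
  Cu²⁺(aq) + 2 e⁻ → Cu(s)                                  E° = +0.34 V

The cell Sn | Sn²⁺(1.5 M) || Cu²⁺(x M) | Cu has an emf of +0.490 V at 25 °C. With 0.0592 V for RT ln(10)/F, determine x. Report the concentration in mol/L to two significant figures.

0.32 M

Cu²⁺/Cu is the cathode, Sn²⁺/Sn the anode: E°cell = +0.51 V, n = 2.
Overall reaction: Cu²⁺(aq) + Sn(s) → Cu(s) + Sn²⁺(aq); Q = [Sn²⁺]^1/[Cu²⁺]^1.
From E = E° − (0.0592/n) log Q: log Q = (E° − E)·n/0.0592 = (+0.51 − (+0.490))·2/0.0592 = 0.6757.
So 1·log[Cu²⁺] = 1·log(1.5) − log Q = 0.1761 − (0.6757) = -0.4996; [Cu²⁺] = 10^(-0.4996) ≈ 0.32 M.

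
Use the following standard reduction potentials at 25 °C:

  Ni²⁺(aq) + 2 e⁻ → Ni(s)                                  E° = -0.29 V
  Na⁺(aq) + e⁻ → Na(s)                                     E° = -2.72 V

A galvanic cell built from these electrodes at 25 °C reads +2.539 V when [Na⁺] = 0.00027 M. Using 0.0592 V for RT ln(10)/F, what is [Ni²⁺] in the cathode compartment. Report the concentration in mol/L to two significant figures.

Ni²⁺/Ni is the cathode, Na⁺/Na the anode: E°cell = +2.43 V, n = 2.
Overall reaction: Ni²⁺(aq) + 2 Na(s) → Ni(s) + 2 Na⁺(aq); Q = [Na⁺]^2/[Ni²⁺]^1.
From E = E° − (0.0592/n) log Q: log Q = (E° − E)·n/0.0592 = (+2.43 − (+2.539))·2/0.0592 = -3.6824.
So 1·log[Ni²⁺] = 2·log(0.00027) − log Q = -7.1373 − (-3.6824) = -3.4549; [Ni²⁺] = 10^(-3.4549) ≈ 0.00035 M.

0.00035 M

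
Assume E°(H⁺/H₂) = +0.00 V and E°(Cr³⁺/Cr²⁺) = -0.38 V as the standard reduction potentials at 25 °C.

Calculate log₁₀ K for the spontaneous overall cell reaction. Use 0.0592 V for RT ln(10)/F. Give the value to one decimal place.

12.8

Cathode: H⁺/H₂; anode: Cr³⁺/Cr²⁺. E°cell = +0.38 V, n = 2.
log K = nE°cell / 0.0592 = (2)(+0.38) / 0.0592 = 12.8.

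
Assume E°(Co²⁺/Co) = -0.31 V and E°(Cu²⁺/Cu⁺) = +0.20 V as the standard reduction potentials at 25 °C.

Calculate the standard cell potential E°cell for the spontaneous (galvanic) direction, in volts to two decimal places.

+0.51 V

The Cu²⁺/Cu⁺ couple has the higher reduction potential, so it is the cathode; Co²⁺/Co is oxidised at the anode.
E°cell = E°(cathode) − E°(anode) = (+0.20) − (-0.31) = +0.51 V.
Since E°cell > 0, the reaction is spontaneous under standard conditions.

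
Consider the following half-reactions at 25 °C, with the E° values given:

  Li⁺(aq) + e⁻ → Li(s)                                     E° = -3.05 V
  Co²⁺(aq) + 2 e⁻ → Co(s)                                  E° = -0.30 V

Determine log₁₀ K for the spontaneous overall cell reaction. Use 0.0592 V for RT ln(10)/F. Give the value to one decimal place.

92.9

Cathode: Co²⁺/Co; anode: Li⁺/Li. E°cell = +2.75 V, n = 2.
log K = nE°cell / 0.0592 = (2)(+2.75) / 0.0592 = 92.9.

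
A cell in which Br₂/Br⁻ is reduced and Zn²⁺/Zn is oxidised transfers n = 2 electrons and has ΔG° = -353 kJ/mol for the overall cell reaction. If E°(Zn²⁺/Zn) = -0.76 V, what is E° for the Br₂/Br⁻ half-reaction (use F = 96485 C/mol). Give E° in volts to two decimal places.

E°cell = −ΔG°/(nF) = −(-353×10³)/((2)(96485)) = +1.829 V.
Since Br₂/Br⁻ is the cathode and Zn²⁺/Zn the anode, E°cell = E°(Br₂/Br⁻) − E°(Zn²⁺/Zn).
So E°(Br₂/Br⁻) = E°cell + E°(Zn²⁺/Zn) = +1.829 + (-0.76) = +1.07 V.

+1.07 V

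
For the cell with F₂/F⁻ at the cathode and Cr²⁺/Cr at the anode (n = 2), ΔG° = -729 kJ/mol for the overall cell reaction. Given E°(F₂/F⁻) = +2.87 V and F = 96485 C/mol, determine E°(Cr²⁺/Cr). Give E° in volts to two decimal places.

E°cell = −ΔG°/(nF) = −(-729×10³)/((2)(96485)) = +3.778 V.
Since F₂/F⁻ is the cathode and Cr²⁺/Cr the anode, E°cell = E°(F₂/F⁻) − E°(Cr²⁺/Cr).
So E°(Cr²⁺/Cr) = E°(F₂/F⁻) − E°cell = (+2.87) − (+3.778) = -0.91 V.

-0.91 V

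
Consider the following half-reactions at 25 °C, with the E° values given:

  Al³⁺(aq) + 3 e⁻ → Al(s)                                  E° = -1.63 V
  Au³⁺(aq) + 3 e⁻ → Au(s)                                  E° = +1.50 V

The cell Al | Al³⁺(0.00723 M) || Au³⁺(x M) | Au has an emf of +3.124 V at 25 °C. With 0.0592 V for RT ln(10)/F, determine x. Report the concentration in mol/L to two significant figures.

Au³⁺/Au is the cathode, Al³⁺/Al the anode: E°cell = +3.13 V, n = 3.
Overall reaction: Au³⁺(aq) + Al(s) → Au(s) + Al³⁺(aq); Q = [Al³⁺]^1/[Au³⁺]^1.
From E = E° − (0.0592/n) log Q: log Q = (E° − E)·n/0.0592 = (+3.13 − (+3.124))·3/0.0592 = 0.3041.
So 1·log[Au³⁺] = 1·log(0.00723) − log Q = -2.1409 − (0.3041) = -2.4450; [Au³⁺] = 10^(-2.4450) ≈ 0.0036 M.

0.0036 M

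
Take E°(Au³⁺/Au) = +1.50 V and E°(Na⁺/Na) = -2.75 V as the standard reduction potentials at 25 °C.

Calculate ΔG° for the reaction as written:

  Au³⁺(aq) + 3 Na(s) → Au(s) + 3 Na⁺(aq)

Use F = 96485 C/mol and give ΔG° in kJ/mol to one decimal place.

As written, Au³⁺/Au is reduced (cathode) and Na⁺/Na is oxidised (anode), so E°cell = (+1.50) − (-2.75) = +4.25 V.
Balancing electrons gives n = 3.
ΔG° = −nFE° = −(3)(96485)(+4.25) = -1,230,184 J = -1230.2 kJ/mol.

-1230.2 kJ/mol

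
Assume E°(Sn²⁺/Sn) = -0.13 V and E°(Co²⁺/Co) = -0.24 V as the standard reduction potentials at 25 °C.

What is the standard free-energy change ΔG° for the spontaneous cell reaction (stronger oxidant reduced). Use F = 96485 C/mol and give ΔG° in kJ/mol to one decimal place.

-21.2 kJ/mol

Sn²⁺/Sn (E° = -0.13 V) is the cathode; Co²⁺/Co (E° = -0.24 V) is the anode, so E°cell = +0.11 V.
Balancing electrons gives n = 2 (lcm of 2 and 2).
ΔG° = −nFE° = −(2)(96485)(+0.11) = -21,227 J = -21.2 kJ/mol.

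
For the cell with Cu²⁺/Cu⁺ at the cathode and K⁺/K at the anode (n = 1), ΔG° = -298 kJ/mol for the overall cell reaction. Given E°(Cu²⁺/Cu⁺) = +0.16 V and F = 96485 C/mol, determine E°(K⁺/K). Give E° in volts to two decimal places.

E°cell = −ΔG°/(nF) = −(-298×10³)/((1)(96485)) = +3.089 V.
Since Cu²⁺/Cu⁺ is the cathode and K⁺/K the anode, E°cell = E°(Cu²⁺/Cu⁺) − E°(K⁺/K).
So E°(K⁺/K) = E°(Cu²⁺/Cu⁺) − E°cell = (+0.16) − (+3.089) = -2.93 V.

-2.93 V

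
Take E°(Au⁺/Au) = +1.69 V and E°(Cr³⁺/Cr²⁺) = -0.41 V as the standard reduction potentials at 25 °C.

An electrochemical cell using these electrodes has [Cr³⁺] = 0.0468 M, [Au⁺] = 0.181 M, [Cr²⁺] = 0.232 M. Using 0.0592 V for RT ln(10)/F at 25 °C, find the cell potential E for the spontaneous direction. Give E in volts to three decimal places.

+2.097 V

Au⁺/Au is the cathode (higher E°), Cr³⁺/Cr²⁺ the anode: E°cell = +1.69 − (-0.41) = +2.10 V, n = 1.
Overall: Au⁺(aq) + Cr²⁺(aq) → Au(s) + Cr³⁺(aq)
Q = [Cr³⁺] / ([Au⁺]·[Cr²⁺]); log Q = 0.047.
E = E° − (0.0592/n) log Q = +2.10 − (0.0592/1)(0.047) = +2.097 V.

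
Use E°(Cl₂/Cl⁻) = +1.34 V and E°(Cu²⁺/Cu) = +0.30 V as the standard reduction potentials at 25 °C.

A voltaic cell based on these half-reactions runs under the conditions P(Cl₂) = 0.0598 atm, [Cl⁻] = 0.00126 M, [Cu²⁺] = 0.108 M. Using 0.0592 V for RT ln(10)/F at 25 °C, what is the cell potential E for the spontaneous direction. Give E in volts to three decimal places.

+1.204 V

Cl₂/Cl⁻ is the cathode (higher E°), Cu²⁺/Cu the anode: E°cell = +1.34 − (+0.30) = +1.04 V, n = 2.
Overall: Cl₂(g) + Cu(s) → 2 Cl⁻(aq) + Cu²⁺(aq)
Q = [Cl⁻]^2·[Cu²⁺] / (P(Cl₂)); log Q = -5.543.
E = E° − (0.0592/n) log Q = +1.04 − (0.0592/2)(-5.543) = +1.204 V.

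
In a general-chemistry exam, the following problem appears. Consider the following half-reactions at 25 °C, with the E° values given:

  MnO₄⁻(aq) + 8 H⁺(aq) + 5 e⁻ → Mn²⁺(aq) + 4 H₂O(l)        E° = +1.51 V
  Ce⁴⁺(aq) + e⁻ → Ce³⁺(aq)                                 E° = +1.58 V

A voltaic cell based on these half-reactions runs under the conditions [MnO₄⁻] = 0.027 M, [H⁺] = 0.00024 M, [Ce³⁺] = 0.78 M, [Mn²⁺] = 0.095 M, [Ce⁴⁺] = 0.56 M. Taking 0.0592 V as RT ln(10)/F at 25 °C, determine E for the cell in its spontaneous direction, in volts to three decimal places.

Ce⁴⁺/Ce³⁺ is the cathode (higher E°), MnO₄⁻/Mn²⁺ the anode: E°cell = +1.58 − (+1.51) = +0.07 V, n = 5.
Overall: 5 Ce⁴⁺(aq) + Mn²⁺(aq) + 4 H₂O(l) → 5 Ce³⁺(aq) + MnO₄⁻(aq) + 8 H⁺(aq)
Q = [Ce³⁺]^5·[MnO₄⁻]·[H⁺]^8 / ([Ce⁴⁺]^5·[Mn²⁺]); log Q = -28.785.
E = E° − (0.0592/n) log Q = +0.07 − (0.0592/5)(-28.785) = +0.411 V.

+0.411 V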